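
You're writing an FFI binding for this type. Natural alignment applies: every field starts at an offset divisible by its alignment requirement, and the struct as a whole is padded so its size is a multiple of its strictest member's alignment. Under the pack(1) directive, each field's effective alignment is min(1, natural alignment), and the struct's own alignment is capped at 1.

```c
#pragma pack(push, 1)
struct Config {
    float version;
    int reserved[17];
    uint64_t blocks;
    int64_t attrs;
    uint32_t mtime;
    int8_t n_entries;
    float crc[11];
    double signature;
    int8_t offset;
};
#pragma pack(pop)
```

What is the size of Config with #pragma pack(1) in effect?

146

version at 0 (size 4, align 1) → ends 4
reserved at 4 (size 68, align 1) → ends 72
blocks at 72 (size 8, align 1) → ends 80
attrs at 80 (size 8, align 1) → ends 88
mtime at 88 (size 4, align 1) → ends 92
n_entries at 92 (size 1, align 1) → ends 93
crc at 93 (size 44, align 1) → ends 137
signature at 137 (size 8, align 1) → ends 145
offset at 145 (size 1, align 1) → ends 146
total 146 bytes, alignment 1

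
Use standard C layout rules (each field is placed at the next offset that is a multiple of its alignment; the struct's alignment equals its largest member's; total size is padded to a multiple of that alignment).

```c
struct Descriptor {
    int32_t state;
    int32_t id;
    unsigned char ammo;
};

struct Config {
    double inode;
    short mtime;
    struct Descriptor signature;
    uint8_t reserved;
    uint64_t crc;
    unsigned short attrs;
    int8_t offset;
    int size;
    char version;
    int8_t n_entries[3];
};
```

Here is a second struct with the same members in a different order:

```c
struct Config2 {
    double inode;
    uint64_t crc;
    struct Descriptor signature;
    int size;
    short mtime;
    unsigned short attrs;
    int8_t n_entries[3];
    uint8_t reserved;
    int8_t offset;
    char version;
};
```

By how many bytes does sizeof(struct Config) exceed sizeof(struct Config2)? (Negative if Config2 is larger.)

Descriptor: state at 0 (size 4, align 4) → ends 4; id at 4 (size 4, align 4) → ends 8; ammo at 8 (size 1, align 1) → ends 9; tail pad 3 to reach multiple of 4; total 12 bytes, alignment 4
inode at 0 (size 8, align 8) → ends 8
mtime at 8 (size 2, align 2) → ends 10
pad 2 to align 4 for signature
signature at 12 (size 12, align 4) → ends 24
reserved at 24 (size 1, align 1) → ends 25
pad 7 to align 8 for crc
crc at 32 (size 8, align 8) → ends 40
attrs at 40 (size 2, align 2) → ends 42
offset at 42 (size 1, align 1) → ends 43
pad 1 to align 4 for size
size at 44 (size 4, align 4) → ends 48
version at 48 (size 1, align 1) → ends 49
n_entries at 49 (size 3, align 1) → ends 52
tail pad 4 to reach multiple of 8
total 56 bytes, alignment 8
— Config2 —
inode at 0 (size 8, align 8) → ends 8
crc at 8 (size 8, align 8) → ends 16
signature at 16 (size 12, align 4) → ends 28
size at 28 (size 4, align 4) → ends 32
mtime at 32 (size 2, align 2) → ends 34
attrs at 34 (size 2, align 2) → ends 36
n_entries at 36 (size 3, align 1) → ends 39
reserved at 39 (size 1, align 1) → ends 40
offset at 40 (size 1, align 1) → ends 41
version at 41 (size 1, align 1) → ends 42
tail pad 6 to reach multiple of 8
total 48 bytes, alignment 8
56 − 48 = 8

8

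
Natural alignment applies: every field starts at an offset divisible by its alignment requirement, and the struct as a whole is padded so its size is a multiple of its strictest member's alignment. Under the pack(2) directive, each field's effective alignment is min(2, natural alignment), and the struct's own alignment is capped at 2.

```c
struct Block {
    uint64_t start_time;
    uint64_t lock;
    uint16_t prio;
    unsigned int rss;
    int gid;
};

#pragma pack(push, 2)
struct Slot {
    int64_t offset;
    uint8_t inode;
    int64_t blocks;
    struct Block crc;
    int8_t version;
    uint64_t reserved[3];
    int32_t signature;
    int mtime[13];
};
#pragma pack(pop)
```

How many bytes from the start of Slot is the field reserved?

52

Block: start_time at 0 (size 8, align 8) → ends 8; lock at 8 (size 8, align 8) → ends 16; prio at 16 (size 2, align 2) → ends 18; pad 2 to align 4 for rss; rss at 20 (size 4, align 4) → ends 24; gid at 24 (size 4, align 4) → ends 28; tail pad 4 to reach multiple of 8; total 32 bytes, alignment 8
offset at 0 (size 8, align 2) → ends 8
inode at 8 (size 1, align 1) → ends 9
pad 1 to align 2 for blocks
blocks at 10 (size 8, align 2) → ends 18
crc at 18 (size 32, align 2) → ends 50
version at 50 (size 1, align 1) → ends 51
pad 1 to align 2 for reserved
reserved at 52 (size 24, align 2) → ends 76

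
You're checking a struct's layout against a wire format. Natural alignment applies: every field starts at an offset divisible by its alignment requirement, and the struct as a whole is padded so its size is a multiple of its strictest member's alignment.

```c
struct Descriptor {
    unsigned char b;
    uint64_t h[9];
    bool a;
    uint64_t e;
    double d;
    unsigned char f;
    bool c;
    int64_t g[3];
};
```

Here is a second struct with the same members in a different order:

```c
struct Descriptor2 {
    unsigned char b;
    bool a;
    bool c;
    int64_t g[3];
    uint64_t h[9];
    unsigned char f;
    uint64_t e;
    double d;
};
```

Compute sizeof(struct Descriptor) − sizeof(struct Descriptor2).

0..1  b  (1B, 1-aligned)
1..8  -- padding (7B)
8..80  h  (72B, 8-aligned)
80..81  a  (1B, 1-aligned)
81..88  -- padding (7B)
88..96  e  (8B, 8-aligned)
96..104  d  (8B, 8-aligned)
104..105  f  (1B, 1-aligned)
105..106  c  (1B, 1-aligned)
106..112  -- padding (6B)
112..136  g  (24B, 8-aligned)
sizeof = 136, alignof = 8
— Descriptor2 —
0..1  b  (1B, 1-aligned)
1..2  a  (1B, 1-aligned)
2..3  c  (1B, 1-aligned)
3..8  -- padding (5B)
8..32  g  (24B, 8-aligned)
32..104  h  (72B, 8-aligned)
104..105  f  (1B, 1-aligned)
105..112  -- padding (7B)
112..120  e  (8B, 8-aligned)
120..128  d  (8B, 8-aligned)
sizeof = 128, alignof = 8
136 − 128 = 8

8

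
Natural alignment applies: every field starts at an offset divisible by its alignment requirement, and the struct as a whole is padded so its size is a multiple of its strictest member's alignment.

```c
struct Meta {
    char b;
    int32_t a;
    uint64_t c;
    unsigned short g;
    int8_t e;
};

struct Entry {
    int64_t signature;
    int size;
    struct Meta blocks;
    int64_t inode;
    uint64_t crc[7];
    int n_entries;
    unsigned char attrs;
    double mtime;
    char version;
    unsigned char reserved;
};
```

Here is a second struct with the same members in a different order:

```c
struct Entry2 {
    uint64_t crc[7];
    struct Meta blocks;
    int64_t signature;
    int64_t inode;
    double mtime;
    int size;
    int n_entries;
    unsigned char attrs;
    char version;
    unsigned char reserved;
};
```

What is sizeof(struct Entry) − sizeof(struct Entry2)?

Meta: b at 0 (size 1, align 1) → ends 1; pad 3 to align 4 for a; a at 4 (size 4, align 4) → ends 8; c at 8 (size 8, align 8) → ends 16; g at 16 (size 2, align 2) → ends 18; e at 18 (size 1, align 1) → ends 19; tail pad 5 to reach multiple of 8; total 24 bytes, alignment 8
signature at 0 (size 8, align 8) → ends 8
size at 8 (size 4, align 4) → ends 12
pad 4 to align 8 for blocks
blocks at 16 (size 24, align 8) → ends 40
inode at 40 (size 8, align 8) → ends 48
crc at 48 (size 56, align 8) → ends 104
n_entries at 104 (size 4, align 4) → ends 108
attrs at 108 (size 1, align 1) → ends 109
pad 3 to align 8 for mtime
mtime at 112 (size 8, align 8) → ends 120
version at 120 (size 1, align 1) → ends 121
reserved at 121 (size 1, align 1) → ends 122
tail pad 6 to reach multiple of 8
total 128 bytes, alignment 8
— Entry2 —
crc at 0 (size 56, align 8) → ends 56
blocks at 56 (size 24, align 8) → ends 80
signature at 80 (size 8, align 8) → ends 88
inode at 88 (size 8, align 8) → ends 96
mtime at 96 (size 8, align 8) → ends 104
size at 104 (size 4, align 4) → ends 108
n_entries at 108 (size 4, align 4) → ends 112
attrs at 112 (size 1, align 1) → ends 113
version at 113 (size 1, align 1) → ends 114
reserved at 114 (size 1, align 1) → ends 115
tail pad 5 to reach multiple of 8
total 120 bytes, alignment 8
128 − 120 = 8

8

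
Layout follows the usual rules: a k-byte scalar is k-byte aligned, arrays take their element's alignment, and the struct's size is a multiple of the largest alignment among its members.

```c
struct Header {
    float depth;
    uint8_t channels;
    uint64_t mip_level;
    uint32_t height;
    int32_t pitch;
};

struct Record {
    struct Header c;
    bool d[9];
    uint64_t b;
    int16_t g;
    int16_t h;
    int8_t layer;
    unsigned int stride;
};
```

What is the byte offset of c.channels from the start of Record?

Header: 0..4  depth  (4B, 4-aligned); 4..5  channels  (1B, 1-aligned); 5..8  -- padding (3B); 8..16  mip_level  (8B, 8-aligned); 16..20  height  (4B, 4-aligned); 20..24  pitch  (4B, 4-aligned); sizeof = 24, alignof = 8
0..24  c  (24B, 8-aligned)
within Header: channels at 4
0 + 4 = 4

4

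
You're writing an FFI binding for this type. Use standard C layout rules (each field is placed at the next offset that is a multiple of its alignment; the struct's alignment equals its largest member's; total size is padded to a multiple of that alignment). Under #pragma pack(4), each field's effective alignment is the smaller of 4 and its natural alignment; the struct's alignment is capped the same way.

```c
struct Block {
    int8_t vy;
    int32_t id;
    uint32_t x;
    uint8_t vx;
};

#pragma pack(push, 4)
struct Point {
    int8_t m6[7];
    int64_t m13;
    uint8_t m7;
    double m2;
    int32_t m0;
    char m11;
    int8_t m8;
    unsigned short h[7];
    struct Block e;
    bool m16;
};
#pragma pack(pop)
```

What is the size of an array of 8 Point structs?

Block: @0: vy [1B, align 1] → 1; +3 pad (align 4); @4: id [4B, align 4] → 8; @8: x [4B, align 4] → 12; @12: vx [1B, align 1] → 13; +3 tail pad (align 4); size 16, align 4
@0: m6 [7B, align 1] → 7
+1 pad (align 4)
@8: m13 [8B, align 4] → 16
@16: m7 [1B, align 1] → 17
+3 pad (align 4)
@20: m2 [8B, align 4] → 28
@28: m0 [4B, align 4] → 32
@32: m11 [1B, align 1] → 33
@33: m8 [1B, align 1] → 34
@34: h [14B, align 2] → 48
@48: e [16B, align 4] → 64
@64: m16 [1B, align 1] → 65
+3 tail pad (align 4)
size 68, align 4
array of 8: 8 × 68 = 544

544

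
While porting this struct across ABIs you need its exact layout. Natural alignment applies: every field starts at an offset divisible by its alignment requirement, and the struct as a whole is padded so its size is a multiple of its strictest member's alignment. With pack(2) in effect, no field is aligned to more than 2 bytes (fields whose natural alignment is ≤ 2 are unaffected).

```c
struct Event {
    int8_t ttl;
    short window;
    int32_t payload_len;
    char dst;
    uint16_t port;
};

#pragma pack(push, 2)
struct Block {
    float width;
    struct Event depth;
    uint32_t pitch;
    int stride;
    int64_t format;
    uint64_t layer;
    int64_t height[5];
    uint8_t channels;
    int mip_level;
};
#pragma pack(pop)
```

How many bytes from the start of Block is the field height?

40

Event: @0: ttl [1B, align 1] → 1; +1 pad (align 2); @2: window [2B, align 2] → 4; @4: payload_len [4B, align 4] → 8; @8: dst [1B, align 1] → 9; +1 pad (align 2); @10: port [2B, align 2] → 12; size 12, align 4
@0: width [4B, align 2] → 4
@4: depth [12B, align 2] → 16
@16: pitch [4B, align 2] → 20
@20: stride [4B, align 2] → 24
@24: format [8B, align 2] → 32
@32: layer [8B, align 2] → 40
@40: height [40B, align 2] → 80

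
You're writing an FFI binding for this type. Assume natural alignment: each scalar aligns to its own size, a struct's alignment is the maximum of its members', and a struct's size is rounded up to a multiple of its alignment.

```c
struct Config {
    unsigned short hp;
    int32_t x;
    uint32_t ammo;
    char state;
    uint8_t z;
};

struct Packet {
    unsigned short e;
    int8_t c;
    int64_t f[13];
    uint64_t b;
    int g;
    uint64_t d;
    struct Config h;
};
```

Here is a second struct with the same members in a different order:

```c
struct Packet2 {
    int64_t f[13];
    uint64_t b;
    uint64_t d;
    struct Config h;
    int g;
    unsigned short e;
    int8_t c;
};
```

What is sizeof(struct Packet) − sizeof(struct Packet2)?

8

Config: hp at 0 (size 2, align 2) → ends 2; pad 2 to align 4 for x; x at 4 (size 4, align 4) → ends 8; ammo at 8 (size 4, align 4) → ends 12; state at 12 (size 1, align 1) → ends 13; z at 13 (size 1, align 1) → ends 14; tail pad 2 to reach multiple of 4; total 16 bytes, alignment 4
e at 0 (size 2, align 2) → ends 2
c at 2 (size 1, align 1) → ends 3
pad 5 to align 8 for f
f at 8 (size 104, align 8) → ends 112
b at 112 (size 8, align 8) → ends 120
g at 120 (size 4, align 4) → ends 124
pad 4 to align 8 for d
d at 128 (size 8, align 8) → ends 136
h at 136 (size 16, align 4) → ends 152
total 152 bytes, alignment 8
— Packet2 —
f at 0 (size 104, align 8) → ends 104
b at 104 (size 8, align 8) → ends 112
d at 112 (size 8, align 8) → ends 120
h at 120 (size 16, align 4) → ends 136
g at 136 (size 4, align 4) → ends 140
e at 140 (size 2, align 2) → ends 142
c at 142 (size 1, align 1) → ends 143
tail pad 1 to reach multiple of 8
total 144 bytes, alignment 8
152 − 144 = 8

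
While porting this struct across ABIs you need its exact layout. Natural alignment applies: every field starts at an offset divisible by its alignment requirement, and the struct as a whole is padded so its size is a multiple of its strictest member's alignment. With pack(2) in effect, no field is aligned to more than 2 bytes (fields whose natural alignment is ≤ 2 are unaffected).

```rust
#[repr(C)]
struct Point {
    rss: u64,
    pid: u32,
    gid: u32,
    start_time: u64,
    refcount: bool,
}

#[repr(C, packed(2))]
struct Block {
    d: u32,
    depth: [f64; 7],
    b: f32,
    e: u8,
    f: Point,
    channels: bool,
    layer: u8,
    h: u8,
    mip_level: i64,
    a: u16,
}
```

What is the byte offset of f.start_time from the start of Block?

Point: rss at 0 (size 8, align 8) → ends 8; pid at 8 (size 4, align 4) → ends 12; gid at 12 (size 4, align 4) → ends 16; start_time at 16 (size 8, align 8) → ends 24; refcount at 24 (size 1, align 1) → ends 25; tail pad 7 to reach multiple of 8; total 32 bytes, alignment 8
d at 0 (size 4, align 2) → ends 4
depth at 4 (size 56, align 2) → ends 60
b at 60 (size 4, align 2) → ends 64
e at 64 (size 1, align 1) → ends 65
pad 1 to align 2 for f
f at 66 (size 32, align 2) → ends 98
within Point: start_time at 16
66 + 16 = 82

82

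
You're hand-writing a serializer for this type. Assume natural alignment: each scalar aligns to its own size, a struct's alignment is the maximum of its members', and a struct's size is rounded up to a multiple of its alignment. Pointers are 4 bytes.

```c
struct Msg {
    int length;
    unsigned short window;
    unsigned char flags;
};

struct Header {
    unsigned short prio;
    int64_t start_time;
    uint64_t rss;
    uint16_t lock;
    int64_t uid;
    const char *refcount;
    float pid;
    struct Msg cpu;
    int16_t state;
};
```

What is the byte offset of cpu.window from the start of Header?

52

Msg: 0..4  length  (4B, 4-aligned); 4..6  window  (2B, 2-aligned); 6..7  flags  (1B, 1-aligned); 7..8  -- tail padding (1B); sizeof = 8, alignof = 4
0..2  prio  (2B, 2-aligned)
2..8  -- padding (6B)
8..16  start_time  (8B, 8-aligned)
16..24  rss  (8B, 8-aligned)
24..26  lock  (2B, 2-aligned)
26..32  -- padding (6B)
32..40  uid  (8B, 8-aligned)
40..44  refcount  (4B, 4-aligned)
44..48  pid  (4B, 4-aligned)
48..56  cpu  (8B, 4-aligned)
within Msg: window at 4
48 + 4 = 52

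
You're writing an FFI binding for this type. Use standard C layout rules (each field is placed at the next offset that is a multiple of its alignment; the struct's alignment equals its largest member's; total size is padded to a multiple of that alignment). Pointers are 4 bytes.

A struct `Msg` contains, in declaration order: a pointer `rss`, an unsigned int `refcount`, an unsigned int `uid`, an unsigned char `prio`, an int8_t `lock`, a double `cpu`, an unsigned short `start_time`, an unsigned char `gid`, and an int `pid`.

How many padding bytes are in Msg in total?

@0: rss [4B, align 4] → 4
@4: refcount [4B, align 4] → 8
@8: uid [4B, align 4] → 12
@12: prio [1B, align 1] → 13
@13: lock [1B, align 1] → 14
+2 pad (align 8)
@16: cpu [8B, align 8] → 24
@24: start_time [2B, align 2] → 26
@26: gid [1B, align 1] → 27
+1 pad (align 4)
@28: pid [4B, align 4] → 32
size 32, align 8
data bytes 29, size 32 → padding 3

3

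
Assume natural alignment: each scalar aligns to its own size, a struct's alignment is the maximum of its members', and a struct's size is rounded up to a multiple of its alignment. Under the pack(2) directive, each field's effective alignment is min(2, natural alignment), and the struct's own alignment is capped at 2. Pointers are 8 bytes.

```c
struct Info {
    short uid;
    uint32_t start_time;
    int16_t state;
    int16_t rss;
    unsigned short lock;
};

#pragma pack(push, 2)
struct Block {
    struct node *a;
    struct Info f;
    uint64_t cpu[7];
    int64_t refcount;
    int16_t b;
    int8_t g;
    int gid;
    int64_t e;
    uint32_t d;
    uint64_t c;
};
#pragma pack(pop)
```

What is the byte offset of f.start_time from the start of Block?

12

Info: 0..2  uid  (2B, 2-aligned); 2..4  -- padding (2B); 4..8  start_time  (4B, 4-aligned); 8..10  state  (2B, 2-aligned); 10..12  rss  (2B, 2-aligned); 12..14  lock  (2B, 2-aligned); 14..16  -- tail padding (2B); sizeof = 16, alignof = 4
0..8  a  (8B, 2-aligned)
8..24  f  (16B, 2-aligned)
within Info: start_time at 4
8 + 4 = 12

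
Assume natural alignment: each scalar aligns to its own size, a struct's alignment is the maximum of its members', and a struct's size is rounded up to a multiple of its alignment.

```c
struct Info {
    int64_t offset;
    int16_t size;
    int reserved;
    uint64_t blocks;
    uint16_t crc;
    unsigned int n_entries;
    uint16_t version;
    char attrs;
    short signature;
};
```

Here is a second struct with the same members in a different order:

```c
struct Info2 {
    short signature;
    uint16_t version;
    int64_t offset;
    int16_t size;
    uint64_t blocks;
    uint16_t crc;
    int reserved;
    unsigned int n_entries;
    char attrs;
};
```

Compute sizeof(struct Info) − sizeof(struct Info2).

offset at 0 (size 8, align 8) → ends 8
size at 8 (size 2, align 2) → ends 10
pad 2 to align 4 for reserved
reserved at 12 (size 4, align 4) → ends 16
blocks at 16 (size 8, align 8) → ends 24
crc at 24 (size 2, align 2) → ends 26
pad 2 to align 4 for n_entries
n_entries at 28 (size 4, align 4) → ends 32
version at 32 (size 2, align 2) → ends 34
attrs at 34 (size 1, align 1) → ends 35
pad 1 to align 2 for signature
signature at 36 (size 2, align 2) → ends 38
tail pad 2 to reach multiple of 8
total 40 bytes, alignment 8
— Info2 —
signature at 0 (size 2, align 2) → ends 2
version at 2 (size 2, align 2) → ends 4
pad 4 to align 8 for offset
offset at 8 (size 8, align 8) → ends 16
size at 16 (size 2, align 2) → ends 18
pad 6 to align 8 for blocks
blocks at 24 (size 8, align 8) → ends 32
crc at 32 (size 2, align 2) → ends 34
pad 2 to align 4 for reserved
reserved at 36 (size 4, align 4) → ends 40
n_entries at 40 (size 4, align 4) → ends 44
attrs at 44 (size 1, align 1) → ends 45
tail pad 3 to reach multiple of 8
total 48 bytes, alignment 8
40 − 48 = -8

-8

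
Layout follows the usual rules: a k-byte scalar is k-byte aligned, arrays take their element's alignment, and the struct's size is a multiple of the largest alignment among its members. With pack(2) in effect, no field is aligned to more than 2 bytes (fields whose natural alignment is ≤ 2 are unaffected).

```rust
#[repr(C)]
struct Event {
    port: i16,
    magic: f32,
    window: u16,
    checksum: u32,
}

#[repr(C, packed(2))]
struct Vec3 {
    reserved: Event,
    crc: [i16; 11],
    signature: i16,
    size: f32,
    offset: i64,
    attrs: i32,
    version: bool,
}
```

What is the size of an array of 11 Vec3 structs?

638

Event: 0..2  port  (2B, 2-aligned); 2..4  -- padding (2B); 4..8  magic  (4B, 4-aligned); 8..10  window  (2B, 2-aligned); 10..12  -- padding (2B); 12..16  checksum  (4B, 4-aligned); sizeof = 16, alignof = 4
0..16  reserved  (16B, 2-aligned)
16..38  crc  (22B, 2-aligned)
38..40  signature  (2B, 2-aligned)
40..44  size  (4B, 2-aligned)
44..52  offset  (8B, 2-aligned)
52..56  attrs  (4B, 2-aligned)
56..57  version  (1B, 1-aligned)
57..58  -- tail padding (1B)
sizeof = 58, alignof = 2
array of 11: 11 × 58 = 638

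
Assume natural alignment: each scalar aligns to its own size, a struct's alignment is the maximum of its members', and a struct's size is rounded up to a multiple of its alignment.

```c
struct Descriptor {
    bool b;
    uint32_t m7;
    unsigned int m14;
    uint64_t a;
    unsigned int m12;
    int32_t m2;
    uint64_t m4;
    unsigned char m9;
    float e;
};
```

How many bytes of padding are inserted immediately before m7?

3

0..1  b  (1B, 1-aligned)
1..4  -- padding (3B)
4..8  m7  (4B, 4-aligned)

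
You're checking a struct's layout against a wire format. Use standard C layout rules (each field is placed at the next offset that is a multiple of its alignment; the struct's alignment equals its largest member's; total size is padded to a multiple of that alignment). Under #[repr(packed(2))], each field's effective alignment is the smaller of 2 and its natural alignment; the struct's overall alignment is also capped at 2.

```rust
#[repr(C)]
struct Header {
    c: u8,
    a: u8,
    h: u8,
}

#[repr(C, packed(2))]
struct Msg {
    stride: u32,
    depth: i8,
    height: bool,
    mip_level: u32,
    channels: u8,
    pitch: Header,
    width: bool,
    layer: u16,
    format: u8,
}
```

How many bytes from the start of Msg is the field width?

Header: c at 0 (size 1, align 1) → ends 1; a at 1 (size 1, align 1) → ends 2; h at 2 (size 1, align 1) → ends 3; total 3 bytes, alignment 1
stride at 0 (size 4, align 2) → ends 4
depth at 4 (size 1, align 1) → ends 5
height at 5 (size 1, align 1) → ends 6
mip_level at 6 (size 4, align 2) → ends 10
channels at 10 (size 1, align 1) → ends 11
pitch at 11 (size 3, align 1) → ends 14
width at 14 (size 1, align 1) → ends 15

14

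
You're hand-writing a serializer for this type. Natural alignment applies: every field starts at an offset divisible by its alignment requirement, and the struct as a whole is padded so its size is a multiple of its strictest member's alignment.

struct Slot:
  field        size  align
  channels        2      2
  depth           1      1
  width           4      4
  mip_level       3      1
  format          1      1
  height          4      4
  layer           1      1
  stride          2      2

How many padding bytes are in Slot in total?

0..2  channels  (2B, 2-aligned)
2..3  depth  (1B, 1-aligned)
3..4  -- padding (1B)
4..8  width  (4B, 4-aligned)
8..11  mip_level  (3B, 1-aligned)
11..12  format  (1B, 1-aligned)
12..16  height  (4B, 4-aligned)
16..17  layer  (1B, 1-aligned)
17..18  -- padding (1B)
18..20  stride  (2B, 2-aligned)
sizeof = 20, alignof = 4
data bytes 18, size 20 → padding 2

2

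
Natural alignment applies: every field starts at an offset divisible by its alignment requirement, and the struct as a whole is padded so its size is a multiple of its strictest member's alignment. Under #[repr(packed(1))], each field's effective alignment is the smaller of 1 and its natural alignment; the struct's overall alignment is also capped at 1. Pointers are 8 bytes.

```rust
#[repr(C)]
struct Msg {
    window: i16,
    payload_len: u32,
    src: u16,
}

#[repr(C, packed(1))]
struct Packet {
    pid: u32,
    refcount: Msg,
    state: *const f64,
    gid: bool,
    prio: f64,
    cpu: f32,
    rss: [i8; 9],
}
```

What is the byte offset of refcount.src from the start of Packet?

Msg: window at 0 (size 2, align 2) → ends 2; pad 2 to align 4 for payload_len; payload_len at 4 (size 4, align 4) → ends 8; src at 8 (size 2, align 2) → ends 10; tail pad 2 to reach multiple of 4; total 12 bytes, alignment 4
pid at 0 (size 4, align 1) → ends 4
refcount at 4 (size 12, align 1) → ends 16
within Msg: src at 8
4 + 8 = 12

12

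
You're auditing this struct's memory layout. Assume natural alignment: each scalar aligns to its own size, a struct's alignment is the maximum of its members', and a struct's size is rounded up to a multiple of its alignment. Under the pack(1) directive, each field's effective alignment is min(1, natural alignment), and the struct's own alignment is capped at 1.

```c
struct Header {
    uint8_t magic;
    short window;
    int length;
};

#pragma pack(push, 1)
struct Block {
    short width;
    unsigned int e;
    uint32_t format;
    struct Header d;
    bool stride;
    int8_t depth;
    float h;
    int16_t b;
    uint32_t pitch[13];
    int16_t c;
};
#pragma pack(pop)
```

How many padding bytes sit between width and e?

Header: magic at 0 (size 1, align 1) → ends 1; pad 1 to align 2 for window; window at 2 (size 2, align 2) → ends 4; length at 4 (size 4, align 4) → ends 8; total 8 bytes, alignment 4
width at 0 (size 2, align 1) → ends 2
e at 2 (size 4, align 1) → ends 6

0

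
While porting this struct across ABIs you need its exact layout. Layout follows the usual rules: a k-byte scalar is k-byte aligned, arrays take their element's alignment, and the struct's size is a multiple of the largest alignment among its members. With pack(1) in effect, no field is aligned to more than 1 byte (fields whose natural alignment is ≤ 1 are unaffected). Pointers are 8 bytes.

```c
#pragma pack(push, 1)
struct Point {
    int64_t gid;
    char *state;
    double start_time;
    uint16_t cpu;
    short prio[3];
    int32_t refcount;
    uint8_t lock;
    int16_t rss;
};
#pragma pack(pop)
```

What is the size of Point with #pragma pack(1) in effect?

39

@0: gid [8B, align 1] → 8
@8: state [8B, align 1] → 16
@16: start_time [8B, align 1] → 24
@24: cpu [2B, align 1] → 26
@26: prio [6B, align 1] → 32
@32: refcount [4B, align 1] → 36
@36: lock [1B, align 1] → 37
@37: rss [2B, align 1] → 39
size 39, align 1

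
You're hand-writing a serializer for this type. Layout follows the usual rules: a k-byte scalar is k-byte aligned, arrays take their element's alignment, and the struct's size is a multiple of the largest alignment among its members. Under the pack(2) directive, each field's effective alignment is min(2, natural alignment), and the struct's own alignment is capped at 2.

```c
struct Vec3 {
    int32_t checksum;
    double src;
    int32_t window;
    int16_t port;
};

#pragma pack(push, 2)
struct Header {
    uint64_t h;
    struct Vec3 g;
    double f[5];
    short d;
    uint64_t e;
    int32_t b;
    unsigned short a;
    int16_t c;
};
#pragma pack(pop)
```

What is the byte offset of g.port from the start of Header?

28

Vec3: checksum at 0 (size 4, align 4) → ends 4; pad 4 to align 8 for src; src at 8 (size 8, align 8) → ends 16; window at 16 (size 4, align 4) → ends 20; port at 20 (size 2, align 2) → ends 22; tail pad 2 to reach multiple of 8; total 24 bytes, alignment 8
h at 0 (size 8, align 2) → ends 8
g at 8 (size 24, align 2) → ends 32
within Vec3: port at 20
8 + 20 = 28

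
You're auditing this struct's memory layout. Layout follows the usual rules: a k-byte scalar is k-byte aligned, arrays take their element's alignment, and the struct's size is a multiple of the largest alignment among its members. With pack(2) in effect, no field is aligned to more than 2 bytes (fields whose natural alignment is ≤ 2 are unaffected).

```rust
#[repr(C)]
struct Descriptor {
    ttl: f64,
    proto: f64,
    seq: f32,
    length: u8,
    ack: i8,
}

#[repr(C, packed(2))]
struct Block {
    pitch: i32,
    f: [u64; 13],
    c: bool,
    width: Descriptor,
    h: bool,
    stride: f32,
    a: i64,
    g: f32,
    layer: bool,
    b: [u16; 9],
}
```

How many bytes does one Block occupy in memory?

172 bytes

Descriptor: @0: ttl [8B, align 8] → 8; @8: proto [8B, align 8] → 16; @16: seq [4B, align 4] → 20; @20: length [1B, align 1] → 21; @21: ack [1B, align 1] → 22; +2 tail pad (align 8); size 24, align 8
@0: pitch [4B, align 2] → 4
@4: f [104B, align 2] → 108
@108: c [1B, align 1] → 109
+1 pad (align 2)
@110: width [24B, align 2] → 134
@134: h [1B, align 1] → 135
+1 pad (align 2)
@136: stride [4B, align 2] → 140
@140: a [8B, align 2] → 148
@148: g [4B, align 2] → 152
@152: layer [1B, align 1] → 153
+1 pad (align 2)
@154: b [18B, align 2] → 172
size 172, align 2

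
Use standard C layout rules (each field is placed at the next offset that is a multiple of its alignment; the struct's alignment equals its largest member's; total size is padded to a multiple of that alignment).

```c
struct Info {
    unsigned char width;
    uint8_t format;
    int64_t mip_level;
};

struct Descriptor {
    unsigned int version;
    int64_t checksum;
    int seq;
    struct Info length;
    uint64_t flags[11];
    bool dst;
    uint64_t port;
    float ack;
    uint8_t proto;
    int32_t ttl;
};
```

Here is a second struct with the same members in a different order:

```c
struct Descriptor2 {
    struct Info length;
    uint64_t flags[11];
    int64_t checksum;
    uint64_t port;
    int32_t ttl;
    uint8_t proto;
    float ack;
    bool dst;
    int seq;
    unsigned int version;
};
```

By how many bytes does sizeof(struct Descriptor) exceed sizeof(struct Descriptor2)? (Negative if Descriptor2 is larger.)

Info: @0: width [1B, align 1] → 1; @1: format [1B, align 1] → 2; +6 pad (align 8); @8: mip_level [8B, align 8] → 16; size 16, align 8
@0: version [4B, align 4] → 4
+4 pad (align 8)
@8: checksum [8B, align 8] → 16
@16: seq [4B, align 4] → 20
+4 pad (align 8)
@24: length [16B, align 8] → 40
@40: flags [88B, align 8] → 128
@128: dst [1B, align 1] → 129
+7 pad (align 8)
@136: port [8B, align 8] → 144
@144: ack [4B, align 4] → 148
@148: proto [1B, align 1] → 149
+3 pad (align 4)
@152: ttl [4B, align 4] → 156
+4 tail pad (align 8)
size 160, align 8
— Descriptor2 —
@0: length [16B, align 8] → 16
@16: flags [88B, align 8] → 104
@104: checksum [8B, align 8] → 112
@112: port [8B, align 8] → 120
@120: ttl [4B, align 4] → 124
@124: proto [1B, align 1] → 125
+3 pad (align 4)
@128: ack [4B, align 4] → 132
@132: dst [1B, align 1] → 133
+3 pad (align 4)
@136: seq [4B, align 4] → 140
@140: version [4B, align 4] → 144
size 144, align 8
160 − 144 = 16

16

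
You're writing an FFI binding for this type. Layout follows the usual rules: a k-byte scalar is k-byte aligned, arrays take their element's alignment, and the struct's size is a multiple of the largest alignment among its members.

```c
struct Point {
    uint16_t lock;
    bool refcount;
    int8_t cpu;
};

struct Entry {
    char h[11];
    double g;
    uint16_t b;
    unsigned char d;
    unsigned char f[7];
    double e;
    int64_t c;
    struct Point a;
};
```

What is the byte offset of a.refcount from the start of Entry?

58

Point: lock at 0 (size 2, align 2) → ends 2; refcount at 2 (size 1, align 1) → ends 3; cpu at 3 (size 1, align 1) → ends 4; total 4 bytes, alignment 2
h at 0 (size 11, align 1) → ends 11
pad 5 to align 8 for g
g at 16 (size 8, align 8) → ends 24
b at 24 (size 2, align 2) → ends 26
d at 26 (size 1, align 1) → ends 27
f at 27 (size 7, align 1) → ends 34
pad 6 to align 8 for e
e at 40 (size 8, align 8) → ends 48
c at 48 (size 8, align 8) → ends 56
a at 56 (size 4, align 2) → ends 60
within Point: refcount at 2
56 + 2 = 58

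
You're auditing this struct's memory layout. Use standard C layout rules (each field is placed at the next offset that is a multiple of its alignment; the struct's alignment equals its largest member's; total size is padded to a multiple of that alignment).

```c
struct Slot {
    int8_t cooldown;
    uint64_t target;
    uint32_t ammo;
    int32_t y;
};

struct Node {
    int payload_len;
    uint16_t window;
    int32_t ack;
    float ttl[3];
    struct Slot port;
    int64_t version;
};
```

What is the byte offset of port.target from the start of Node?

32

Slot: @0: cooldown [1B, align 1] → 1; +7 pad (align 8); @8: target [8B, align 8] → 16; @16: ammo [4B, align 4] → 20; @20: y [4B, align 4] → 24; size 24, align 8
@0: payload_len [4B, align 4] → 4
@4: window [2B, align 2] → 6
+2 pad (align 4)
@8: ack [4B, align 4] → 12
@12: ttl [12B, align 4] → 24
@24: port [24B, align 8] → 48
within Slot: target at 8
24 + 8 = 32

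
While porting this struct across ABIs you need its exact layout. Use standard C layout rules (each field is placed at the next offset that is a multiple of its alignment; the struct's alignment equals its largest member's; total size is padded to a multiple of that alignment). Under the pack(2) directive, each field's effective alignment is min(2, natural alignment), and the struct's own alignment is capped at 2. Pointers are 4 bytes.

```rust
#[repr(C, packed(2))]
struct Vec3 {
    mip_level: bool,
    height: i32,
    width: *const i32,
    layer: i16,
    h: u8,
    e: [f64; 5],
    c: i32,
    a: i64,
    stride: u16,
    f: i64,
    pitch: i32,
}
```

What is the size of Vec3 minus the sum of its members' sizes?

mip_level at 0 (size 1, align 1) → ends 1
pad 1 to align 2 for height
height at 2 (size 4, align 2) → ends 6
width at 6 (size 4, align 2) → ends 10
layer at 10 (size 2, align 2) → ends 12
h at 12 (size 1, align 1) → ends 13
pad 1 to align 2 for e
e at 14 (size 40, align 2) → ends 54
c at 54 (size 4, align 2) → ends 58
a at 58 (size 8, align 2) → ends 66
stride at 66 (size 2, align 2) → ends 68
f at 68 (size 8, align 2) → ends 76
pitch at 76 (size 4, align 2) → ends 80
total 80 bytes, alignment 2
data bytes 78, size 80 → padding 2

2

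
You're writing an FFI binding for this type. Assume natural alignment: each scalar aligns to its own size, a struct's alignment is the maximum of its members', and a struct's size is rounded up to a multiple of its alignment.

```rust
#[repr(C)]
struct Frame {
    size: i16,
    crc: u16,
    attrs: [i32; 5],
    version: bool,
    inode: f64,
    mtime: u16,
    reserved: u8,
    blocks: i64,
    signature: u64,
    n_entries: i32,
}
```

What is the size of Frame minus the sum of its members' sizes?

0..2  size  (2B, 2-aligned)
2..4  crc  (2B, 2-aligned)
4..24  attrs  (20B, 4-aligned)
24..25  version  (1B, 1-aligned)
25..32  -- padding (7B)
32..40  inode  (8B, 8-aligned)
40..42  mtime  (2B, 2-aligned)
42..43  reserved  (1B, 1-aligned)
43..48  -- padding (5B)
48..56  blocks  (8B, 8-aligned)
56..64  signature  (8B, 8-aligned)
64..68  n_entries  (4B, 4-aligned)
68..72  -- tail padding (4B)
sizeof = 72, alignof = 8
data bytes 56, size 72 → padding 16

16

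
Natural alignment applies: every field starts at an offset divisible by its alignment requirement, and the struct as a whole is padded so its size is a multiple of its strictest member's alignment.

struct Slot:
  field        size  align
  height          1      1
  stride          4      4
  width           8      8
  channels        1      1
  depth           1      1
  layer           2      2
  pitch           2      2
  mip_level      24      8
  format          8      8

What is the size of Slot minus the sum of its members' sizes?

5

0..1  height  (1B, 1-aligned)
1..4  -- padding (3B)
4..8  stride  (4B, 4-aligned)
8..16  width  (8B, 8-aligned)
16..17  channels  (1B, 1-aligned)
17..18  depth  (1B, 1-aligned)
18..20  layer  (2B, 2-aligned)
20..22  pitch  (2B, 2-aligned)
22..24  -- padding (2B)
24..48  mip_level  (24B, 8-aligned)
48..56  format  (8B, 8-aligned)
sizeof = 56, alignof = 8
data bytes 51, size 56 → padding 5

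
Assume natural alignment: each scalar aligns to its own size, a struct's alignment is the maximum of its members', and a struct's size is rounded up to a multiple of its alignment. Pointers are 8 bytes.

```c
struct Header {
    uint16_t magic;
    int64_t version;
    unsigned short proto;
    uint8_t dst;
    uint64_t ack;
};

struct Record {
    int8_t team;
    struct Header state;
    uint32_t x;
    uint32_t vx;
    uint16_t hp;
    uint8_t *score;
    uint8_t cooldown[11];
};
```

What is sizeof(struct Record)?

Header: magic at 0 (size 2, align 2) → ends 2; pad 6 to align 8 for version; version at 8 (size 8, align 8) → ends 16; proto at 16 (size 2, align 2) → ends 18; dst at 18 (size 1, align 1) → ends 19; pad 5 to align 8 for ack; ack at 24 (size 8, align 8) → ends 32; total 32 bytes, alignment 8
team at 0 (size 1, align 1) → ends 1
pad 7 to align 8 for state
state at 8 (size 32, align 8) → ends 40
x at 40 (size 4, align 4) → ends 44
vx at 44 (size 4, align 4) → ends 48
hp at 48 (size 2, align 2) → ends 50
pad 6 to align 8 for score
score at 56 (size 8, align 8) → ends 64
cooldown at 64 (size 11, align 1) → ends 75
tail pad 5 to reach multiple of 8
total 80 bytes, alignment 8

80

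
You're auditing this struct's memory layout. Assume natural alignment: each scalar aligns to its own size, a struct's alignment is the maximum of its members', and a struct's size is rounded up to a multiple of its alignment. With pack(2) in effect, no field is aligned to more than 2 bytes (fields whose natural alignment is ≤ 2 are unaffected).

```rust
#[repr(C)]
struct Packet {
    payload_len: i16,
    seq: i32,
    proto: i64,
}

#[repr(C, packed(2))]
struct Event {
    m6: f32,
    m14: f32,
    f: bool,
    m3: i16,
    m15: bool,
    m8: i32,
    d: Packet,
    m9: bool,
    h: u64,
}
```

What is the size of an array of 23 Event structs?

Packet: payload_len at 0 (size 2, align 2) → ends 2; pad 2 to align 4 for seq; seq at 4 (size 4, align 4) → ends 8; proto at 8 (size 8, align 8) → ends 16; total 16 bytes, alignment 8
m6 at 0 (size 4, align 2) → ends 4
m14 at 4 (size 4, align 2) → ends 8
f at 8 (size 1, align 1) → ends 9
pad 1 to align 2 for m3
m3 at 10 (size 2, align 2) → ends 12
m15 at 12 (size 1, align 1) → ends 13
pad 1 to align 2 for m8
m8 at 14 (size 4, align 2) → ends 18
d at 18 (size 16, align 2) → ends 34
m9 at 34 (size 1, align 1) → ends 35
pad 1 to align 2 for h
h at 36 (size 8, align 2) → ends 44
total 44 bytes, alignment 2
array of 23: 23 × 44 = 1012

1012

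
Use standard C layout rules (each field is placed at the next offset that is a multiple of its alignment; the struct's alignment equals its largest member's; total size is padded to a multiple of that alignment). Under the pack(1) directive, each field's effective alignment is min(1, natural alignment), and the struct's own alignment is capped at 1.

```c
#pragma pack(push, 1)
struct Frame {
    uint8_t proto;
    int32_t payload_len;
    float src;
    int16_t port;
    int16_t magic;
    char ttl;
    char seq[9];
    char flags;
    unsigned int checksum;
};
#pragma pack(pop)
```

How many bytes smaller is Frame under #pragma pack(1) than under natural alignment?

4

natural layout:
  0..1  proto  (1B, 1-aligned)
  1..4  -- padding (3B)
  4..8  payload_len  (4B, 4-aligned)
  8..12  src  (4B, 4-aligned)
  12..14  port  (2B, 2-aligned)
  14..16  magic  (2B, 2-aligned)
  16..17  ttl  (1B, 1-aligned)
  17..26  seq  (9B, 1-aligned)
  26..27  flags  (1B, 1-aligned)
  27..28  -- padding (1B)
  28..32  checksum  (4B, 4-aligned)
  sizeof = 32, alignof = 4
packed(1) layout:
  0..1  proto  (1B, 1-aligned)
  1..5  payload_len  (4B, 1-aligned)
  5..9  src  (4B, 1-aligned)
  9..11  port  (2B, 1-aligned)
  11..13  magic  (2B, 1-aligned)
  13..14  ttl  (1B, 1-aligned)
  14..23  seq  (9B, 1-aligned)
  23..24  flags  (1B, 1-aligned)
  24..28  checksum  (4B, 1-aligned)
  sizeof = 28, alignof = 1
32 − 28 = 4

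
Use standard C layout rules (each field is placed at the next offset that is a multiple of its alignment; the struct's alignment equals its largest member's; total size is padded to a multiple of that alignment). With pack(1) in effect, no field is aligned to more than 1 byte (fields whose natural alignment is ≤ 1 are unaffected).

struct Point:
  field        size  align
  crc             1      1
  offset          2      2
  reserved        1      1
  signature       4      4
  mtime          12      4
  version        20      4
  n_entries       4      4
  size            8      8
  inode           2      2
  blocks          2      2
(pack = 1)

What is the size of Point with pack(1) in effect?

@0: crc [1B, align 1] → 1
@1: offset [2B, align 1] → 3
@3: reserved [1B, align 1] → 4
@4: signature [4B, align 1] → 8
@8: mtime [12B, align 1] → 20
@20: version [20B, align 1] → 40
@40: n_entries [4B, align 1] → 44
@44: size [8B, align 1] → 52
@52: inode [2B, align 1] → 54
@54: blocks [2B, align 1] → 56
size 56, align 1

56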